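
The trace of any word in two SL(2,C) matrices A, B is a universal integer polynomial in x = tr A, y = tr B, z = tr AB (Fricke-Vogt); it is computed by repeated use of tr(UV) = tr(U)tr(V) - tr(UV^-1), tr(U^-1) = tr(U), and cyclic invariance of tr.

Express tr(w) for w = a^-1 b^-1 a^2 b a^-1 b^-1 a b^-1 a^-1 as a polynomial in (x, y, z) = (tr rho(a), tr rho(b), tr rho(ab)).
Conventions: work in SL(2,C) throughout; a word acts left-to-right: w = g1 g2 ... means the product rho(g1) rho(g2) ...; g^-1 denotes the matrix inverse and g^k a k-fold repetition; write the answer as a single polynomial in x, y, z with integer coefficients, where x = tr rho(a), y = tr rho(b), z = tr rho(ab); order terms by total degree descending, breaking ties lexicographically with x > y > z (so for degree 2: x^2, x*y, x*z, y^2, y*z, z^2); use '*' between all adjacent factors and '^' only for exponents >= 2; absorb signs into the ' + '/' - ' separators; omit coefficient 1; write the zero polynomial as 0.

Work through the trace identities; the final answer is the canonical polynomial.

-x^4*y^2*z^2 + 2*x^5*y*z + 2*x^3*y^3*z + 2*x^3*y*z^3 - x^6 - 2*x^4*y^2 - 2*x^4*z^2 - x^2*y^4 - 3*x^2*y^2*z^2 - x^2*z^4 - 5*x^3*y*z + x*y^3*z + x*y*z^3 + 6*x^4 + 6*x^2*y^2 + 6*x^2*z^2 - 3*x*y*z - 9*x^2 - z^2 + 2

tr(b^-1) = tr(b) = y
tr(a b^2) = tr(b) tr(a b) - tr(a)  (reduce the b square) = y*z - x
tr(b^3 a) = tr(b) tr(b a b) - tr(b a)  (reduce the b square) = y^2*z - x*y - z
tr(b^2) = tr(b) tr(b) - tr(1)  (reduce the b square) = y^2 - 2
tr(b^3) = tr(b) tr(b^2) - tr(b)  (reduce the b square) = y^3 - 3*y
tr(b a^2 b^2) = tr(a) tr(b^3 a) - tr(b^3)  (reduce the a square) = x*y^2*z - x^2*y - y^3 - x*z + 3*y
tr(b a b a) = tr(b a) tr(b a) - tr(1)  (split on b) = z^2 - 2
tr(a b a^2 b) = tr(a) tr(b a b a) - tr(b a b)  (reduce the a square) = x*z^2 - y*z - x
tr(a b a) = tr(a) tr(b a) - tr(b)  (reduce the a square) = x*z - y
tr(a b a^2) = tr(a) tr(a b a) - tr(a b)  (reduce the a square) = x^2*z - x*y - z
tr(b a^2 b^2 a) = tr(b) tr(a b a^2 b) - tr(a b a^2)  (reduce the b square) = x*y*z^2 - x^2*z - y^2*z + z
tr(a^2 b^2 a^-1 b) = tr(b a^2 b^2) tr(a) - tr(b a^2 b^2 a)  (eliminate a^-1) = x^2*y^2*z - x^3*y - x*y^3 - x*y*z^2 + y^2*z + 3*x*y - z
tr(a^-1 b^-1 a^2 b^2) = tr(a^2 b^2 a^-1) tr(b) - tr(a^2 b^2 a^-1 b)  (eliminate b^-1) = -x^2*y^2*z + x^3*y + x*y^3 + x*y*z^2 - 4*x*y + z
tr(a b^2 a^2 b) = tr(b) tr(a^2 b a b) - tr(a^2 b a)  (reduce the b square) = x*y*z^2 - x^2*z - y^2*z + z
tr(b^2 a^2) = tr(a) tr(b^2 a) - tr(b^2)  (reduce the a square) = x*y*z - x^2 - y^2 + 2
tr(a b^2 a^2) = tr(a) tr(b^2 a^2) - tr(b^2 a)  (reduce the a square) = x^2*y*z - x^3 - x*y^2 - y*z + 3*x
tr(b a^2 b^2 a b) = tr(b) tr(a b^2 a^2 b) - tr(a b^2 a^2)  (reduce the b square) = x*y^2*z^2 - 2*x^2*y*z - y^3*z + x^3 + x*y^2 + 2*y*z - 3*x
tr(b a b a b a) = tr(a b) tr(a b a b) - tr(a^-1 b^-1)  (split on a) = z^3 - 3*z
tr(b a b a b) = tr(b) tr(a b a b) - tr(a b a)  (reduce the b square) = y*z^2 - x*z - y
tr(a b a b a^2 b) = tr(a) tr(b a b a b a) - tr(b a b a b)  (reduce the a square) = x*z^3 - y*z^2 - 2*x*z + y
tr(a b a b a^2) = tr(a) tr(a b a b a) - tr(a b a b)  (reduce the a square) = x^2*z^2 - x*y*z - x^2 - z^2 + 2
tr(b a^2 b^2 a b a) = tr(b) tr(a b a b a^2 b) - tr(a b a b a^2)  (reduce the b square) = x*y*z^3 - x^2*z^2 - y^2*z^2 - x*y*z + x^2 + y^2 + z^2 - 2
tr(b a^2 b^2 a b a^-1) = tr(b a^2 b^2 a b) tr(a) - tr(b a^2 b^2 a b a)  (eliminate a^-1) = x^2*y^2*z^2 - 2*x^3*y*z - x*y^3*z - x*y*z^3 + x^4 + x^2*y^2 + x^2*z^2 + y^2*z^2 + 3*x*y*z - 4*x^2 - y^2 - z^2 + 2
tr(a^2 b^2 a b a^-2 b) = tr(b a^2 b^2 a b a^-1) tr(a) - tr(b a^2 b^2 a b)  (eliminate a^-1) = x^3*y^2*z^2 - 2*x^4*y*z - x^2*y^3*z - x^2*y*z^3 + x^5 + x^3*y^2 + x^3*z^2 + 5*x^2*y*z + y^3*z - 5*x^3 - 2*x*y^2 - x*z^2 - 2*y*z + 5*x
tr(a^-2 b^-1 a^2 b^2 a b) = tr(a^2 b^2 a b a^-2) tr(b) - tr(a^2 b^2 a b a^-2 b)  (eliminate b^-1) = -x^3*y^2*z^2 + 2*x^4*y*z + x^2*y^3*z + x^2*y*z^3 - x^5 - x^3*y^2 - x^3*z^2 - 5*x^2*y*z + 5*x^3 + x*y^2 + x*z^2 + y*z - 5*x
tr(b a b^-1 a^-2 b^-1 a^2 b) = tr(a^-2 b^-1 a^2 b^2 a) tr(b) - tr(a^-2 b^-1 a^2 b^2 a b)  (eliminate b^-1) = x^3*y^2*z^2 - 2*x^4*y*z - 2*x^2*y^3*z - x^2*y*z^3 + x^5 + 2*x^3*y^2 + x^3*z^2 + x*y^4 + x*y^2*z^2 + 5*x^2*y*z - 5*x^3 - 5*x*y^2 - x*z^2 + 5*x
tr(a b a b a b^-1) = tr(a b a b a) tr(b) - tr(a b a b a b)  (eliminate b^-1) = x*y*z^2 - y^2*z - z^3 - x*y + 3*z
tr(b a b a b^2 a) = tr(b) tr(a b a b a b) - tr(a b a b a)  (reduce the b square) = y*z^3 - x*z^2 - 2*y*z + x
tr(b a b a b^2) = tr(b) tr(b a b a b) - tr(b a b a)  (reduce the b square) = y^2*z^2 - x*y*z - y^2 - z^2 + 2
tr(b a^2 b a b a b) = tr(a) tr(b a b a b^2 a) - tr(b a b a b^2)  (reduce the a square) = x*y*z^3 - x^2*z^2 - y^2*z^2 - x*y*z + x^2 + y^2 + z^2 - 2
tr(b a b a b a b a) = tr(b a b a b a) tr(b a) - tr(a b a b)  (split on b) = z^4 - 4*z^2 + 2
tr(b a^2 b a b a b a) = tr(a) tr(b a b a b a b a) - tr(b a b a b a b)  (reduce the a square) = x*z^4 - y*z^3 - 3*x*z^2 + 2*y*z + x
tr(a^-1 b a^2 b a b a b) = tr(b a^2 b a b a b) tr(a) - tr(b a^2 b a b a b a)  (eliminate a^-1) = x^2*y*z^3 - x^3*z^2 - x*y^2*z^2 - x*z^4 - x^2*y*z + y*z^3 + x^3 + x*y^2 + 4*x*z^2 - 2*y*z - 3*x
tr(a^2 b a b a b^-1 a^-1 b) = tr(a^-1 b a^2 b a b a) tr(b) - tr(a^-1 b a^2 b a b a b)  (eliminate b^-1) = -x^2*y*z^3 + x^3*z^2 + 2*x*y^2*z^2 + x*z^4 - y^3*z - y*z^3 - x^3 - x*y^2 - 4*x*z^2 + 3*y*z + 3*x
tr(b^-1 a^2 b a b a b^-1 a^-1) = tr(a^2 b a b a b^-1 a^-1) tr(b) - tr(a^2 b a b a b^-1 a^-1 b)  (eliminate b^-1) = x^2*y*z^3 - x^3*z^2 - x*y^2*z^2 - x*z^4 + x^3 + 4*x*z^2 - 3*x
tr(a^2 b a b a b^-1) = tr(a^2 b a b a) tr(b) - tr(a^2 b a b a b)  (eliminate b^-1) = x^2*y*z^2 - x*y^2*z - x*z^3 - x^2*y + 2*x*z + y
tr(b^-1 a^2 b a b a b^-1) = tr(a^2 b a b a b^-1) tr(b) - tr(a^2 b a b a)  (eliminate b^-1) = x^2*y^2*z^2 - x*y^3*z - x*y*z^3 - x^2*y^2 - x^2*z^2 + 3*x*y*z + x^2 + y^2 + z^2 - 2
tr(b a b^-1 a^-2 b^-1 a^2 b a) = tr(b^-1 a^2 b a b a b^-1 a^-1) tr(a) - tr(b^-1 a^2 b a b a b^-1)  (eliminate a^-1) = x^3*y*z^3 - x^4*z^2 - 2*x^2*y^2*z^2 - x^2*z^4 + x*y^3*z + x*y*z^3 + x^4 + x^2*y^2 + 5*x^2*z^2 - 3*x*y*z - 4*x^2 - y^2 - z^2 + 2
tr(a b^-1 a^-2 b^-1 a^2 b a^-1 b) = tr(b a b^-1 a^-2 b^-1 a^2 b) tr(a) - tr(b a b^-1 a^-2 b^-1 a^2 b a)  (eliminate a^-1) = x^4*y^2*z^2 - 2*x^5*y*z - 2*x^3*y^3*z - 2*x^3*y*z^3 + x^6 + 2*x^4*y^2 + 2*x^4*z^2 + x^2*y^4 + 3*x^2*y^2*z^2 + x^2*z^4 + 5*x^3*y*z - x*y^3*z - x*y*z^3 - 6*x^4 - 6*x^2*y^2 - 6*x^2*z^2 + 3*x*y*z + 9*x^2 + y^2 + z^2 - 2
tr(a^-1 b^-1 a^2 b a^-1 b^-1 a b^-1 a^-1) = tr(a b^-1 a^-2 b^-1 a^2 b a^-1) tr(b) - tr(a b^-1 a^-2 b^-1 a^2 b a^-1 b)  (eliminate b^-1) = -x^4*y^2*z^2 + 2*x^5*y*z + 2*x^3*y^3*z + 2*x^3*y*z^3 - x^6 - 2*x^4*y^2 - 2*x^4*z^2 - x^2*y^4 - 3*x^2*y^2*z^2 - x^2*z^4 - 5*x^3*y*z + x*y^3*z + x*y*z^3 + 6*x^4 + 6*x^2*y^2 + 6*x^2*z^2 - 3*x*y*z - 9*x^2 - z^2 + 2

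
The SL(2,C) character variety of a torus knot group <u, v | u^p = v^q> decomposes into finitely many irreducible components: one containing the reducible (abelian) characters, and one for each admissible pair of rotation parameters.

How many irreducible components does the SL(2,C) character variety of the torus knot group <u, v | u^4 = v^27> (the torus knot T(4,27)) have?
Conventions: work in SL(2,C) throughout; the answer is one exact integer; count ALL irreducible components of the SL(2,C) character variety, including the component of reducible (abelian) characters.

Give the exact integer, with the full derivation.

40

In the torus knot group T(4,27), u^4 = v^27 is central, so an irreducible representation sends it to +I or -I (Schur).
So on each irreducible component the traces are pinned: tr(u) = 2*cos(pi*alpha/4) with 1 <= alpha <= 3, tr(v) = 2*cos(pi*beta/27) with 1 <= beta <= 26.
The two central values (-1)^alpha I and (-1)^beta I must be the same matrix, so alpha and beta share a parity.
Enumerate parity-matched pairs: 2*13 odd-odd plus 1*13 even-even gives 39.
That is 39 components of irreducible characters, and with the reducible (abelian) component the total is 40.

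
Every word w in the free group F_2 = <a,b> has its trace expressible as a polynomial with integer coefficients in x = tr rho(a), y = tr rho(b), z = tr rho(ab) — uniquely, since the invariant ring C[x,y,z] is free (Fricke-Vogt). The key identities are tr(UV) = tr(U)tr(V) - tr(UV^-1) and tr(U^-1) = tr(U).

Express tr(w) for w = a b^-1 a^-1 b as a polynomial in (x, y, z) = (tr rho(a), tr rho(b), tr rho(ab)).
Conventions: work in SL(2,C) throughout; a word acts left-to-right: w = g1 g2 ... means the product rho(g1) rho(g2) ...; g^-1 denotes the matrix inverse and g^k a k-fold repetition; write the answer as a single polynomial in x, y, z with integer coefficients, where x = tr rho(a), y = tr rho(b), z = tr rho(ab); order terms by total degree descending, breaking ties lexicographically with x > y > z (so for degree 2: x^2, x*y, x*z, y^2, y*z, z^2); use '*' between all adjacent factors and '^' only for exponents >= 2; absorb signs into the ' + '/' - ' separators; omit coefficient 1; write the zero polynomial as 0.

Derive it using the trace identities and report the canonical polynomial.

-x*y*z + x^2 + y^2 + z^2 - 2

trace(b a b) = trace(b) trace(a b) - trace(a) = y*z - x
and trace(b a b a) = trace(b a) trace(b a) - trace(1) = z^2 - 2
and trace(a^-1 b a b) = trace(b a b) trace(a) - trace(b a b a) = x*y*z - x^2 - z^2 + 2
trace(a b^-1 a^-1 b) = trace(a^-1 b a) trace(b) - trace(a^-1 b a b) = -x*y*z + x^2 + y^2 + z^2 - 2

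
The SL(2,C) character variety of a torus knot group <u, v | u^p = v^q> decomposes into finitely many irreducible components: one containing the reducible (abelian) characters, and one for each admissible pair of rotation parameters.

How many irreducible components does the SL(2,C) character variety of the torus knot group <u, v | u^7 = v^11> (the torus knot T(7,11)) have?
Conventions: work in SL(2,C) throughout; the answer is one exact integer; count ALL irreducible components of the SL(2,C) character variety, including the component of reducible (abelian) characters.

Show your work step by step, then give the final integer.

Gamma = < u, v | u^7 = v^11 > (torus knot T(7,11)); the central element u^7 = v^11 acts as +I or -I in any irreducible SL(2,C) representation.
This locks tr(u) to 2*cos(pi*alpha/7), alpha in 1..6, and tr(v) to 2*cos(pi*beta/11), beta in 1..10, on each component of irreducible characters.
The two central values (-1)^alpha I and (-1)^beta I must be the same matrix, so alpha and beta share a parity.
Counting: 3 odd alphas x 5 odd betas + 3 even alphas x 5 even betas = 15 + 15 = 30.
Total: 30 irreducible-character components + 1 reducible (abelian) component = 31.

31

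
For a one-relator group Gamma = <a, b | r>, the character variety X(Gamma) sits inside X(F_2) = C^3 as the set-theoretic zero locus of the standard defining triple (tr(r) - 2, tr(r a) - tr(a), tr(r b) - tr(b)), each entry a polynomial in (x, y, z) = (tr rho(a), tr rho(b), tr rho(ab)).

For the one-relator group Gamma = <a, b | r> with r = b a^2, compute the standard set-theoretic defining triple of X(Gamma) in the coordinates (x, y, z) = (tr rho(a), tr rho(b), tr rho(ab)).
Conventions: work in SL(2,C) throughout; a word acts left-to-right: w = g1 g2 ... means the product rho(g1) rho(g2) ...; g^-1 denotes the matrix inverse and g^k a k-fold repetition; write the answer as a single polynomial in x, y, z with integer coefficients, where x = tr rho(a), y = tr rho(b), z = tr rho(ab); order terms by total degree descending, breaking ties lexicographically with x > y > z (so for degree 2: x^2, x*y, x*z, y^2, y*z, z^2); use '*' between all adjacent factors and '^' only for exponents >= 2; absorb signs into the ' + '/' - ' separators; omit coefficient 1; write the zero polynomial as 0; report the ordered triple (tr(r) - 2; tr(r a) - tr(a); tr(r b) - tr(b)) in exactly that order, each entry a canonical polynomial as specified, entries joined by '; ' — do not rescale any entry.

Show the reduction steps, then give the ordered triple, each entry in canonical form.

x*z - y - 2; x^2*z - x*y - x - z; x*y*z - x^2 - y^2 - y + 2

and trace(b a^2) = trace(a) trace(b a) - trace(b) = x*z - y
and trace(b a^3) = trace(a) trace(b a^2) - trace(b a)  (reduce the a square) = x^2*z - x*y - z
next, trace(b^2 a) = trace(b) trace(a b) - trace(a)   [square of b] = y*z - x
trace(b^2) = trace(b) trace(b) - trace(1)   [square of b] = y^2 - 2
next, trace(b a^2 b) = trace(a) trace(b^2 a) - trace(b^2)   [square of a] = x*y*z - x^2 - y^2 + 2
assemble the triple (trace(r) - 2; trace(r a) - x; trace(r b) - y)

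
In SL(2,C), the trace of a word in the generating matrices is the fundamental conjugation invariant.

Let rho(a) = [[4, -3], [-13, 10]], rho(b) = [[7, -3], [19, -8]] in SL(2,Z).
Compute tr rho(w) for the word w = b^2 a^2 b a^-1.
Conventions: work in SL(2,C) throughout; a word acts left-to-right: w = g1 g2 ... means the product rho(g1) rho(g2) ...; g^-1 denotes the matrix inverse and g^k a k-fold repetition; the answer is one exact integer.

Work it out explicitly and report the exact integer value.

57596

rho(b) = [[7, -3], [19, -8]]
... * rho(b) = [[7, -3], [19, -8]]  ->  [[-8, 3], [-19, 7]]
... * rho(a) = [[4, -3], [-13, 10]]  ->  [[-71, 54], [-167, 127]]
... * rho(a) = [[4, -3], [-13, 10]]  ->  [[-986, 753], [-2319, 1771]]
... * rho(b) = [[7, -3], [19, -8]]  ->  [[7405, -3066], [17416, -7211]]
... * rho(a^-1) = [[10, 3], [13, 4]]  ->  [[34192, 9951], [80417, 23404]]
tr = 34192 + 23404 = 57596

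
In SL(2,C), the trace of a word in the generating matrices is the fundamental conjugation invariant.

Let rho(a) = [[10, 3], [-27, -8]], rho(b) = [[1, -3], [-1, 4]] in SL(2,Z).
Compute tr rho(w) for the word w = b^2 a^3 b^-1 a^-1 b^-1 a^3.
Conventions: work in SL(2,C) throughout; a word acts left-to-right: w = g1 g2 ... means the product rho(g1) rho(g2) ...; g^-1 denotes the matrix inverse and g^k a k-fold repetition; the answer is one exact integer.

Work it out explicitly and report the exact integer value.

rho(b) = [[1, -3], [-1, 4]]
... * rho(b) = [[1, -3], [-1, 4]]  ->  [[4, -15], [-5, 19]]
... * rho(a) = [[10, 3], [-27, -8]]  ->  [[445, 132], [-563, -167]]
... * rho(a) = [[10, 3], [-27, -8]]  ->  [[886, 279], [-1121, -353]]
... * rho(a) = [[10, 3], [-27, -8]]  ->  [[1327, 426], [-1679, -539]]
... * rho(b^-1) = [[4, 3], [1, 1]]  ->  [[5734, 4407], [-7255, -5576]]
... * rho(a^-1) = [[-8, -3], [27, 10]]  ->  [[73117, 26868], [-92512, -33995]]
... * rho(b^-1) = [[4, 3], [1, 1]]  ->  [[319336, 246219], [-404043, -311531]]
... * rho(a) = [[10, 3], [-27, -8]]  ->  [[-3454553, -1011744], [4370907, 1280119]]
... * rho(a) = [[10, 3], [-27, -8]]  ->  [[-7228442, -2269707], [9145857, 2871769]]
... * rho(a) = [[10, 3], [-27, -8]]  ->  [[-11002331, -3527670], [13920807, 4463419]]
tr = -11002331 + 4463419 = -6538912

-6538912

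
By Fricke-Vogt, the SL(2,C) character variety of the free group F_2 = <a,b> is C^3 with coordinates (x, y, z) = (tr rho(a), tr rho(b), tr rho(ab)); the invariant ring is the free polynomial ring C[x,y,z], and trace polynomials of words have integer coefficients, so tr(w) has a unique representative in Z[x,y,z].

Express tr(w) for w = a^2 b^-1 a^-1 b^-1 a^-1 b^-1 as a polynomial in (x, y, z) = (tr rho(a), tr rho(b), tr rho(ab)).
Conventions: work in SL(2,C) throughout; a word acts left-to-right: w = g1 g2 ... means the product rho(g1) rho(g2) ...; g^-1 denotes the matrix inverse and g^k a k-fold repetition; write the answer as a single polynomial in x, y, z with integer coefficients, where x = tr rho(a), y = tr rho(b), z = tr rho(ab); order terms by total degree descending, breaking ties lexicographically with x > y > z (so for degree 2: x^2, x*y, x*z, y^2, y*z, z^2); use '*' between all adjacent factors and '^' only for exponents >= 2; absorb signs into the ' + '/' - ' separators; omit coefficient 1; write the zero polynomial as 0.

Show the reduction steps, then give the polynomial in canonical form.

reduce: trace(a b^-1) = trace(a) trace(b) - trace(a b) = x*y - z
trace(a^2) = trace(a) trace(a) - trace(1) = x^2 - 2
trace(a b a) = trace(a) trace(b a) - trace(b) = x*z - y
so trace(a b a^2) = trace(a) trace(a b a) - trace(a b) = x^2*z - x*y - z
trace(b a b a) = trace(a b) trace(a b) - trace(1)   [split at repeated a] = z^2 - 2
trace(b a b) = trace(b) trace(a b) - trace(a) = y*z - x
reduce: trace(a b a^2 b) = trace(a) trace(b a b a) - trace(b a b) = x*z^2 - y*z - x
trace(b a^2 b^-1 a) = trace(a b a^2) trace(b) - trace(a b a^2 b) = x^2*y*z - x*y^2 - x*z^2 + x
reduce: trace(a^2 b^-1 a^-1 b) = trace(b a^2 b^-1) trace(a) - trace(b a^2 b^-1 a) = -x^2*y*z + x^3 + x*y^2 + x*z^2 - 3*x
trace(b^-1 a^2 b^-1 a^-1) = trace(a^2 b^-1 a^-1) trace(b) - trace(a^2 b^-1 a^-1 b) = x^2*y*z - x^3 - x*z^2 - y*z + 3*x
reduce: trace(b^-1 a^2 b^-1 a^-1 b^-1) = trace(b^-1 a^2 b^-1 a^-1) trace(b) - trace(b^-1 a^2 b^-1 a^-1 b) = x^2*y^2*z - x^3*y - x*y*z^2 - y^2*z + 2*x*y + z
trace(a^3) = trace(a) trace(a^2) - trace(a) = x^3 - 3*x
reduce: trace(a b^-1 a^2) = trace(a^3) trace(b) - trace(a^3 b) = x^3*y - x^2*z - 2*x*y + z
so trace(a b^-1 a^2 b) = trace(a^2 b a) trace(b) - trace(a^2 b a b) = x^2*y*z - x*y^2 - x*z^2 + x
so trace(b^-1 a b^-1 a^2) = trace(a b^-1 a^2) trace(b) - trace(a b^-1 a^2 b) = x^3*y^2 - 2*x^2*y*z - x*y^2 + x*z^2 + y*z - x
trace(b^-1 a b^-1 a^2 b^-1) = trace(b^-1 a b^-1 a^2) trace(b) - trace(b^-1 a b^-1 a^2 b) = x^3*y^3 - 2*x^2*y^2*z - x^3*y - x*y^3 + x*y*z^2 + x^2*z + y^2*z + x*y - z
trace(a^4) = trace(a) trace(a^3) - trace(a^2) = x^4 - 4*x^2 + 2
reduce: trace(a^4 b) = trace(a) trace(b a^3) - trace(b a^2) = x^3*z - x^2*y - 2*x*z + y
trace(a b^-1 a^3) = trace(a^4) trace(b) - trace(a^4 b) = x^4*y - x^3*z - 3*x^2*y + 2*x*z + y
trace(a^3 b a b) = trace(a) trace(b a b a^2) - trace(b a b a) = x^2*z^2 - x*y*z - x^2 - z^2 + 2
reduce: trace(a b^-1 a^3 b) = trace(a^3 b a) trace(b) - trace(a^3 b a b) = x^3*y*z - x^2*y^2 - x^2*z^2 - x*y*z + x^2 + y^2 + z^2 - 2
trace(a b^-1 a b^-1 a^2) = trace(a b^-1 a^3) trace(b) - trace(a b^-1 a^3 b) = x^4*y^2 - 2*x^3*y*z - 2*x^2*y^2 + x^2*z^2 + 3*x*y*z - x^2 - z^2 + 2
so trace(b a^2 b) = trace(b) trace(a^2 b) - trace(a^2) = x*y*z - x^2 - y^2 + 2
trace(a^2 b a^2 b) = trace(a) trace(b a^2 b a) - trace(b a^2 b) = x^2*z^2 - 2*x*y*z + y^2 - 2
trace(a b^-1 a^2 b a) = trace(a^2 b a^2) trace(b) - trace(a^2 b a^2 b) = x^3*y*z - x^2*y^2 - x^2*z^2 + 2
trace(b a b a b a) = trace(a b a b) trace(a b) - trace(b a)   [split at repeated a] = z^3 - 3*z
so trace(b a b a b) = trace(b) trace(a b a b) - trace(a b a) = y*z^2 - x*z - y
reduce: trace(a^2 b a b a b) = trace(a) trace(b a b a b a) - trace(b a b a b) = x*z^3 - y*z^2 - 2*x*z + y
so trace(a b^-1 a^2 b a b) = trace(a^2 b a b a) trace(b) - trace(a^2 b a b a b) = x^2*y*z^2 - x*y^2*z - x*z^3 - x^2*y + 2*x*z + y
so trace(a b^-1 a b^-1 a^2 b) = trace(a b^-1 a^2 b a) trace(b) - trace(a b^-1 a^2 b a b) = x^3*y^2*z - x^2*y^3 - 2*x^2*y*z^2 + x*y^2*z + x*z^3 + x^2*y - 2*x*z + y
reduce: trace(b^-1 a b^-1 a^2 b^-1 a) = trace(a b^-1 a b^-1 a^2) trace(b) - trace(a b^-1 a b^-1 a^2 b) = x^4*y^3 - 3*x^3*y^2*z - x^2*y^3 + 3*x^2*y*z^2 + 2*x*y^2*z - x*z^3 - 2*x^2*y - y*z^2 + 2*x*z + y
so trace(b^-1 a^2 b^-1 a^-1 b^-1 a) = trace(b^-1 a b^-1 a^2 b^-1) trace(a) - trace(b^-1 a b^-1 a^2 b^-1 a) = x^3*y^2*z - x^4*y - 2*x^2*y*z^2 + x^3*z - x*y^2*z + x*z^3 + 3*x^2*y + y*z^2 - 3*x*z - y
trace(a^2 b^-1 a^-1 b^-1 a^-1 b^-1) = trace(b^-1 a^2 b^-1 a^-1 b^-1) trace(a) - trace(b^-1 a^2 b^-1 a^-1 b^-1 a) = x^2*y*z^2 - x^3*z - x*z^3 - x^2*y - y*z^2 + 4*x*z + y

x^2*y*z^2 - x^3*z - x*z^3 - x^2*y - y*z^2 + 4*x*z + y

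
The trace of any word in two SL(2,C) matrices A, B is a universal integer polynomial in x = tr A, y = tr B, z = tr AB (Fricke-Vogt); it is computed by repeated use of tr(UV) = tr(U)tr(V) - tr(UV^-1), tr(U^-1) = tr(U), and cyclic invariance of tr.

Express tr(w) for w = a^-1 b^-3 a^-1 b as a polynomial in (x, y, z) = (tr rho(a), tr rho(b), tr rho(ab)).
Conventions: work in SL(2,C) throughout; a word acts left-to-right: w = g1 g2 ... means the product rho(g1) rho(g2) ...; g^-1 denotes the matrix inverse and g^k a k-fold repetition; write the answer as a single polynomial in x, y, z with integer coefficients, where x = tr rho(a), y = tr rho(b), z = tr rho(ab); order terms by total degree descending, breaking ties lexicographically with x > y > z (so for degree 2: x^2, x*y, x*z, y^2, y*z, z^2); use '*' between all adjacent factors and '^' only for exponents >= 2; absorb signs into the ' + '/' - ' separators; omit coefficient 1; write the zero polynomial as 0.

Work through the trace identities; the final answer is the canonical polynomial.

tr(a^-1) = tr(a) = x
and tr(a b a) = tr(a)*tr(b a) - tr(b) = x*z - y
and tr(a b a b) = tr(a b)*tr(a b) - tr(1) = z^2 - 2
tr(b a b^-1 a) = tr(a b a)*tr(b) - tr(a b a b) = x*y*z - y^2 - z^2 + 2
tr(b^-1 a^-1 b a) = tr(b a b^-1)*tr(a) - tr(b a b^-1 a) = -x*y*z + x^2 + y^2 + z^2 - 2
and tr(b^-1 a^-1 b a^-1) = tr(b^-1 a^-1 b)*tr(a) - tr(b^-1 a^-1 b a) = x*y*z - y^2 - z^2 + 2
and tr(b a^-1) = tr(b)*tr(a) - tr(b a) = x*y - z
tr(a^-1 b a^-1) = tr(b a^-1)*tr(a) - tr(b) = x^2*y - x*z - y
tr(b^-2 a^-1 b a^-1) = tr(b^-1 a^-1 b a^-1)*tr(b) - tr(b^-1 a^-1 b a^-1 b) = x*y^2*z - x^2*y - y^3 - y*z^2 + x*z + 3*y
tr(a^-1 b^-3 a^-1 b) = tr(b^-2 a^-1 b a^-1)*tr(b) - tr(b^-2 a^-1 b a^-1 b) = x*y^3*z - x^2*y^2 - y^4 - y^2*z^2 + 4*y^2 + z^2 - 2

x*y^3*z - x^2*y^2 - y^4 - y^2*z^2 + 4*y^2 + z^2 - 2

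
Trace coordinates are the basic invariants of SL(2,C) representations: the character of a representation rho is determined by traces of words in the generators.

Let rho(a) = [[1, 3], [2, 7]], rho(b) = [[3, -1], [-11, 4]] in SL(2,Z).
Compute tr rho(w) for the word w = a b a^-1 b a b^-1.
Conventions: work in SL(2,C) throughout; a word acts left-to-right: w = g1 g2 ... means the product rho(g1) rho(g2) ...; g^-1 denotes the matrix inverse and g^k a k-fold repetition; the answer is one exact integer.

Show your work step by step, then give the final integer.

rho(a) = [[1, 3], [2, 7]]
... * rho(b) = [[3, -1], [-11, 4]]  ->  [[-30, 11], [-71, 26]]
... * rho(a^-1) = [[7, -3], [-2, 1]]  ->  [[-232, 101], [-549, 239]]
... * rho(b) = [[3, -1], [-11, 4]]  ->  [[-1807, 636], [-4276, 1505]]
... * rho(a) = [[1, 3], [2, 7]]  ->  [[-535, -969], [-1266, -2293]]
... * rho(b^-1) = [[4, 1], [11, 3]]  ->  [[-12799, -3442], [-30287, -8145]]
tr = -12799 + -8145 = -20944

-20944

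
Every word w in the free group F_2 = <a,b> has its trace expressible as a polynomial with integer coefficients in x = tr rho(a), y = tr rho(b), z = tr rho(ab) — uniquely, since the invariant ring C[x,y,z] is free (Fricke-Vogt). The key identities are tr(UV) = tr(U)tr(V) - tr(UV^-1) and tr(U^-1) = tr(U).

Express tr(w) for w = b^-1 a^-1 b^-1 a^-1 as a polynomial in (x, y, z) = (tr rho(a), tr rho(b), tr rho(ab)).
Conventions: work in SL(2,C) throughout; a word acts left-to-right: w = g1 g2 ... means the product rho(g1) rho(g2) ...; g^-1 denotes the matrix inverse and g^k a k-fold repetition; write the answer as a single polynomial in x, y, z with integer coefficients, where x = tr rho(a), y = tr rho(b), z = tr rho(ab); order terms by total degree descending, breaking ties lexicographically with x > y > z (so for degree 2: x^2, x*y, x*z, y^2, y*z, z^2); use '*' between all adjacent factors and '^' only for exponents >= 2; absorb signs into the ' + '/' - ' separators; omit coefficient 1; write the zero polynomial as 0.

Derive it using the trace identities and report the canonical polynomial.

z^2 - 2

tr(a^-1) = tr(a) = x
apply: tr(a^-1 b) = tr(b) * tr(a) - tr(b a)  (eliminate a^-1) = x*y - z
tr(b^-1 a^-1) = tr(a^-1) * tr(b) - tr(a^-1 b)  (eliminate b^-1) = z
use: tr(b^-1 a^-1 b^-1) = tr(b^-1 a^-1) * tr(b) - tr(b^-1 a^-1 b)  (eliminate b^-1) = y*z - x
tr(a b a) = tr(a) * tr(b a) - tr(b)  (reduce the a square) = x*z - y
use: tr(a b a b) = tr(b a) * tr(b a) - tr(1)  (split on b) = z^2 - 2
apply: tr(b^-1 a b a) = tr(a b a) * tr(b) - tr(a b a b)  (eliminate b^-1) = x*y*z - y^2 - z^2 + 2
tr(a^-1 b^-1 a b) = tr(b^-1 a b) * tr(a) - tr(b^-1 a b a)  (eliminate a^-1) = -x*y*z + x^2 + y^2 + z^2 - 2
tr(b^-1 a^-1 b^-1 a) = tr(a^-1 b^-1 a) * tr(b) - tr(a^-1 b^-1 a b)  (eliminate b^-1) = x*y*z - x^2 - z^2 + 2
use: tr(b^-1 a^-1 b^-1 a^-1) = tr(b^-1 a^-1 b^-1) * tr(a) - tr(b^-1 a^-1 b^-1 a)  (eliminate a^-1) = z^2 - 2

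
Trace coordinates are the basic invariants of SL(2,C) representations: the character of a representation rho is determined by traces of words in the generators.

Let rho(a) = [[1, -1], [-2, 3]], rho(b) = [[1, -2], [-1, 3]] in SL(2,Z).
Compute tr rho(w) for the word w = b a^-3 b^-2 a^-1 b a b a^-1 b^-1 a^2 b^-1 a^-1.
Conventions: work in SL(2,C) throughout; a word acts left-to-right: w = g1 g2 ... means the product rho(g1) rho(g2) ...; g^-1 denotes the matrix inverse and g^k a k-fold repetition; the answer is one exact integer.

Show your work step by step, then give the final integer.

rho(b) = [[1, -2], [-1, 3]]
... * rho(a^-1) = [[3, 1], [2, 1]]  ->  [[-1, -1], [3, 2]]
... * rho(a^-1) = [[3, 1], [2, 1]]  ->  [[-5, -2], [13, 5]]
... * rho(a^-1) = [[3, 1], [2, 1]]  ->  [[-19, -7], [49, 18]]
... * rho(b^-1) = [[3, 2], [1, 1]]  ->  [[-64, -45], [165, 116]]
... * rho(b^-1) = [[3, 2], [1, 1]]  ->  [[-237, -173], [611, 446]]
... * rho(a^-1) = [[3, 1], [2, 1]]  ->  [[-1057, -410], [2725, 1057]]
... * rho(b) = [[1, -2], [-1, 3]]  ->  [[-647, 884], [1668, -2279]]
... * rho(a) = [[1, -1], [-2, 3]]  ->  [[-2415, 3299], [6226, -8505]]
... * rho(b) = [[1, -2], [-1, 3]]  ->  [[-5714, 14727], [14731, -37967]]
... * rho(a^-1) = [[3, 1], [2, 1]]  ->  [[12312, 9013], [-31741, -23236]]
... * rho(b^-1) = [[3, 2], [1, 1]]  ->  [[45949, 33637], [-118459, -86718]]
... * rho(a) = [[1, -1], [-2, 3]]  ->  [[-21325, 54962], [54977, -141695]]
... * rho(a) = [[1, -1], [-2, 3]]  ->  [[-131249, 186211], [338367, -480062]]
... * rho(b^-1) = [[3, 2], [1, 1]]  ->  [[-207536, -76287], [535039, 196672]]
... * rho(a^-1) = [[3, 1], [2, 1]]  ->  [[-775182, -283823], [1998461, 731711]]
tr = -775182 + 731711 = -43471

-43471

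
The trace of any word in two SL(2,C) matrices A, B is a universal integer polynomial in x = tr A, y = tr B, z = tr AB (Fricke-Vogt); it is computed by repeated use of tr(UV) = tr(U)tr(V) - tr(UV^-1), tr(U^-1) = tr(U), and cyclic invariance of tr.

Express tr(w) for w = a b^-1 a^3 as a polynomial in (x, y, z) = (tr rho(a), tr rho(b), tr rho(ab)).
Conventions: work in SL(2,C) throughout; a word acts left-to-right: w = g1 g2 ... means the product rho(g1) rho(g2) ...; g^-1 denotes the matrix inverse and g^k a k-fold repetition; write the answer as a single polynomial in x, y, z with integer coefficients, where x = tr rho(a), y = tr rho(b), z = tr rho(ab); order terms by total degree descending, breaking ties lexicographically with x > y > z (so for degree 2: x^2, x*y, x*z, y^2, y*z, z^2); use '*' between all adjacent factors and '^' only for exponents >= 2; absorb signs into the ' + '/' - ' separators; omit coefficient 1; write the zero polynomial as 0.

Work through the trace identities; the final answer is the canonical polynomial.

x^4*y - x^3*z - 3*x^2*y + 2*x*z + y

and trace(a^2) = trace(a) trace(a) - trace(1)  (reduce the a square) = x^2 - 2
next, trace(a^3) = trace(a) trace(a^2) - trace(a)  (reduce the a square) = x^3 - 3*x
and trace(a^4) = trace(a) trace(a^3) - trace(a^2)  (reduce the a square) = x^4 - 4*x^2 + 2
next, trace(b a^2) = trace(a) trace(b a) - trace(b)  (reduce the a square) = x*z - y
trace(a^2 b a) = trace(a) trace(b a^2) - trace(b a)  (reduce the a square) = x^2*z - x*y - z
next, trace(a^4 b) = trace(a) trace(a^2 b a) - trace(a^2 b)  (reduce the a square) = x^3*z - x^2*y - 2*x*z + y
trace(a b^-1 a^3) = trace(a^4) trace(b) - trace(a^4 b)  (eliminate b^-1) = x^4*y - x^3*z - 3*x^2*y + 2*x*z + y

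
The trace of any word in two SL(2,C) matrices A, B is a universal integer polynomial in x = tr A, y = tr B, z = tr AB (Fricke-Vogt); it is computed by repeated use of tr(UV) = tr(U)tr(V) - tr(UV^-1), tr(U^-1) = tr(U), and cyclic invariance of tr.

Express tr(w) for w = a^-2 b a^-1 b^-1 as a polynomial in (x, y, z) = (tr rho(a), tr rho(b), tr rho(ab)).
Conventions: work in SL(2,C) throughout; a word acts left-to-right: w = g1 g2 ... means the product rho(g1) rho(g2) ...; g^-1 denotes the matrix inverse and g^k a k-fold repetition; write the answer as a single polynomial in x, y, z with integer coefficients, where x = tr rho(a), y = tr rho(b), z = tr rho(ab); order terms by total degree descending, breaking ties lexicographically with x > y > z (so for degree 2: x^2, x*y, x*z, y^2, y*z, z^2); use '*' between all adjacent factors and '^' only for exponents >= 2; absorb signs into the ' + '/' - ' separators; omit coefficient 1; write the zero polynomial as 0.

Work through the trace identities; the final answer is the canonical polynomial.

apply: tr(a^-1 b) = tr(b) * tr(a) - tr(b a)   [inverse elimination on a] = x*y - z
tr(a^-1 b a^-1) = tr(a^-1 b) * tr(a) - tr(a^-1 b a)   [inverse elimination on a] = x^2*y - x*z - y
use: tr(b^2) = tr(b) * tr(b) - tr(1)   [square of b] = y^2 - 2
tr(b^2 a) = tr(b) * tr(a b) - tr(a)   [square of b] = y*z - x
use: tr(b a^-1 b) = tr(b^2) * tr(a) - tr(b^2 a)   [inverse elimination on a] = x*y^2 - y*z - x
tr(b a b a) = tr(a b) * tr(a b) - tr(1)   [split at a repeated a] = z^2 - 2
tr(b a^-1 b a) = tr(b a b) * tr(a) - tr(b a b a)   [inverse elimination on a] = x*y*z - x^2 - z^2 + 2
tr(a^-1 b a^-1 b) = tr(b a^-1 b) * tr(a) - tr(b a^-1 b a)   [inverse elimination on a] = x^2*y^2 - 2*x*y*z + z^2 - 2
tr(a^-1 b a^-1 b^-1) = tr(a^-1 b a^-1) * tr(b) - tr(a^-1 b a^-1 b)   [inverse elimination on b] = x*y*z - y^2 - z^2 + 2
tr(a^-2 b a^-1 b^-1) = tr(a^-1 b a^-1 b^-1) * tr(a) - tr(a^-1 b a^-1 b^-1 a)   [inverse elimination on a] = x^2*y*z - x*y^2 - x*z^2 + x

x^2*y*z - x*y^2 - x*z^2 + x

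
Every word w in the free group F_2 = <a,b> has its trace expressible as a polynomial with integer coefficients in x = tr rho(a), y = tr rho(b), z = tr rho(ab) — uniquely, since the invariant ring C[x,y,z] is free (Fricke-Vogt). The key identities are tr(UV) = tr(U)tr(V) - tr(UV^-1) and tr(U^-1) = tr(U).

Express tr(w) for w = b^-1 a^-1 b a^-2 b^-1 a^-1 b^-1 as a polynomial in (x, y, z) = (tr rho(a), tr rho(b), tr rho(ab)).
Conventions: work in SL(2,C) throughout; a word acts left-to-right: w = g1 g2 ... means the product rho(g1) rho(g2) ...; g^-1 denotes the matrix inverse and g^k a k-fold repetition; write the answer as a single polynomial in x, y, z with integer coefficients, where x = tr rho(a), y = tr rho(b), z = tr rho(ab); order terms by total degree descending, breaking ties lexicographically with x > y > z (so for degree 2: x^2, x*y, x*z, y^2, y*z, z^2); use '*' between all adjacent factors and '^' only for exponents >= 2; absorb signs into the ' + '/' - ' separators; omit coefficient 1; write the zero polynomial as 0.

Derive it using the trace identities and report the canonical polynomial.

and trace(a^-1) = trace(a) = x
next, trace(a^-2) = trace(a^-1)*trace(a) - trace(1)  (eliminate a^-1) = x^2 - 2
trace(a b a) = trace(a)*trace(b a) - trace(b)  (reduce the a square) = x*z - y
and trace(a b a b) = trace(a b)*trace(a b) - trace(1)  (split on a) = z^2 - 2
trace(b^-1 a b a) = trace(a b a)*trace(b) - trace(a b a b)  (eliminate b^-1) = x*y*z - y^2 - z^2 + 2
trace(b^-1 a b a^-1) = trace(b^-1 a b)*trace(a) - trace(b^-1 a b a)  (eliminate a^-1) = -x*y*z + x^2 + y^2 + z^2 - 2
trace(b a^-2 b^-1 a) = trace(b^-1 a b a^-1)*trace(a) - trace(b^-1 a b)  (eliminate a^-1) = -x^2*y*z + x^3 + x*y^2 + x*z^2 - 3*x
trace(b^-1 a^-1 b a^-2) = trace(b a^-2 b^-1)*trace(a) - trace(b a^-2 b^-1 a)  (eliminate a^-1) = x^2*y*z - x*y^2 - x*z^2 + x
and trace(b a^-1) = trace(b)*trace(a) - trace(b a)  (eliminate a^-1) = x*y - z
trace(b a^-2) = trace(b a^-1)*trace(a) - trace(b)  (eliminate a^-1) = x^2*y - x*z - y
next, trace(a^-1 b a^-2) = trace(b a^-2)*trace(a) - trace(b a^-1)  (eliminate a^-1) = x^3*y - x^2*z - 2*x*y + z
trace(a^-2 b^-2 a^-1 b) = trace(b^-1 a^-1 b a^-2)*trace(b) - trace(b^-1 a^-1 b a^-2 b)  (eliminate b^-1) = x^2*y^2*z - x^3*y - x*y^3 - x*y*z^2 + x^2*z + 3*x*y - z
trace(a^-1 b^-2 a^-1 b) = trace(a^-1 b a^-1 b^-1)*trace(b) - trace(a^-1 b a^-1)  (eliminate b^-1) = x*y^2*z - x^2*y - y^3 - y*z^2 + x*z + 3*y
trace(a^-1 b^-2 a^-1 b a^-2) = trace(a^-2 b^-2 a^-1 b)*trace(a) - trace(a^-2 b^-2 a^-1 b a)  (eliminate a^-1) = x^3*y^2*z - x^4*y - x^2*y^3 - x^2*y*z^2 + x^3*z - x*y^2*z + 4*x^2*y + y^3 + y*z^2 - 2*x*z - 3*y
and trace(a^-2 b a^-1 b^-1) = trace(a^-1 b a^-1 b^-1)*trace(a) - trace(a^-1 b a^-1 b^-1 a)  (eliminate a^-1) = x^2*y*z - x*y^2 - x*z^2 + x
trace(b a^2 b) = trace(b)*trace(a^2 b) - trace(a^2)  (reduce the b square) = x*y*z - x^2 - y^2 + 2
trace(b a b) = trace(b)*trace(a b) - trace(a)  (reduce the b square) = y*z - x
next, trace(b a^2 b a) = trace(a)*trace(b a b a) - trace(b a b)  (reduce the a square) = x*z^2 - y*z - x
and trace(a b a^-1 b a) = trace(b a^2 b)*trace(a) - trace(b a^2 b a)  (eliminate a^-1) = x^2*y*z - x^3 - x*y^2 - x*z^2 + y*z + 3*x
trace(b a b a b) = trace(b)*trace(a b a b) - trace(a b a)  (reduce the b square) = y*z^2 - x*z - y
next, trace(b a b a b a) = trace(a b)*trace(a b a b) - trace(a^-1 b^-1)  (split on a) = z^3 - 3*z
trace(a b a^-1 b a b) = trace(b a b a b)*trace(a) - trace(b a b a b a)  (eliminate a^-1) = x*y*z^2 - x^2*z - z^3 - x*y + 3*z
trace(a^-1 b a b^-1 a b) = trace(a b a^-1 b a)*trace(b) - trace(a b a^-1 b a b)  (eliminate b^-1) = x^2*y^2*z - x^3*y - x*y^3 - 2*x*y*z^2 + x^2*z + y^2*z + z^3 + 4*x*y - 3*z
trace(a b a^-2 b a b^-1) = trace(a^-1 b a b^-1 a b)*trace(a) - trace(a^-1 b a b^-1 a b a)  (eliminate a^-1) = x^3*y^2*z - x^4*y - x^2*y^3 - 2*x^2*y*z^2 + x^3*z + x*z^3 + 5*x^2*y + y^3 + y*z^2 - 4*x*z - 3*y
and trace(a b a^-2 b a) = trace(b a^2 b a^-1)*trace(a) - trace(b a^2 b)  (eliminate a^-1) = x^3*y*z - x^4 - x^2*y^2 - x^2*z^2 + 4*x^2 + y^2 - 2
next, trace(b^-2 a b a^-2 b a) = trace(a b a^-2 b a b^-1)*trace(b) - trace(a b a^-2 b a)  (eliminate b^-1) = x^3*y^3*z - x^4*y^2 - x^2*y^4 - 2*x^2*y^2*z^2 + x*y*z^3 + x^4 + 6*x^2*y^2 + x^2*z^2 + y^4 + y^2*z^2 - 4*x*y*z - 4*x^2 - 4*y^2 + 2
trace(b a^-2 b a^-1 b^-2 a) = trace(b^-2 a b a^-2 b)*trace(a) - trace(b^-2 a b a^-2 b a)  (eliminate a^-1) = -x^3*y^3*z + x^4*y^2 + x^2*y^4 + 2*x^2*y^2*z^2 - x^3*y*z - x*y*z^3 - 5*x^2*y^2 - y^4 - y^2*z^2 + 4*x*y*z + x^2 + 4*y^2 - 2
trace(a^-1 b^-2 a^-1 b a^-2 b) = trace(b a^-2 b a^-1 b^-2)*trace(a) - trace(b a^-2 b a^-1 b^-2 a)  (eliminate a^-1) = x^3*y^3*z - x^4*y^2 - x^2*y^4 - 2*x^2*y^2*z^2 + 2*x^3*y*z + x*y*z^3 + 4*x^2*y^2 - x^2*z^2 + y^4 + y^2*z^2 - 4*x*y*z - 4*y^2 + 2
trace(b^-1 a^-1 b a^-2 b^-1 a^-1 b^-1) = trace(a^-1 b^-2 a^-1 b a^-2)*trace(b) - trace(a^-1 b^-2 a^-1 b a^-2 b)  (eliminate b^-1) = x^2*y^2*z^2 - x^3*y*z - x*y^3*z - x*y*z^3 + x^2*z^2 + 2*x*y*z + y^2 - 2

x^2*y^2*z^2 - x^3*y*z - x*y^3*z - x*y*z^3 + x^2*z^2 + 2*x*y*z + y^2 - 2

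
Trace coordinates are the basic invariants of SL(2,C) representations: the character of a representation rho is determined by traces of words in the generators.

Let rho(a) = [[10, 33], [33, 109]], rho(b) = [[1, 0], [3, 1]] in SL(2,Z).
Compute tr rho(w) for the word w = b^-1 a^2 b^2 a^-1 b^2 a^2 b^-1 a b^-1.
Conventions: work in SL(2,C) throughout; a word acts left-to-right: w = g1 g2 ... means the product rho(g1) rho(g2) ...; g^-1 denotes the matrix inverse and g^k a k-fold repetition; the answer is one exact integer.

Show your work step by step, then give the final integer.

877348199576

rho(b^-1) = [[1, 0], [-3, 1]]
... * rho(a) = [[10, 33], [33, 109]]  ->  [[10, 33], [3, 10]]
... * rho(a) = [[10, 33], [33, 109]]  ->  [[1189, 3927], [360, 1189]]
... * rho(b) = [[1, 0], [3, 1]]  ->  [[12970, 3927], [3927, 1189]]
... * rho(b) = [[1, 0], [3, 1]]  ->  [[24751, 3927], [7494, 1189]]
... * rho(a^-1) = [[109, -33], [-33, 10]]  ->  [[2568268, -777513], [777609, -235412]]
... * rho(b) = [[1, 0], [3, 1]]  ->  [[235729, -777513], [71373, -235412]]
... * rho(b) = [[1, 0], [3, 1]]  ->  [[-2096810, -777513], [-634863, -235412]]
... * rho(a) = [[10, 33], [33, 109]]  ->  [[-46626029, -153943647], [-14117226, -46610387]]
... * rho(a) = [[10, 33], [33, 109]]  ->  [[-5546400641, -18318516480], [-1679315031, -5546400641]]
... * rho(b^-1) = [[1, 0], [-3, 1]]  ->  [[49409148799, -18318516480], [14959886892, -5546400641]]
... * rho(a) = [[10, 33], [33, 109]]  ->  [[-110419555850, -366216385953], [-33432352233, -110881402433]]
... * rho(b^-1) = [[1, 0], [-3, 1]]  ->  [[988229602009, -366216385953], [299211855066, -110881402433]]
tr = 988229602009 + -110881402433 = 877348199576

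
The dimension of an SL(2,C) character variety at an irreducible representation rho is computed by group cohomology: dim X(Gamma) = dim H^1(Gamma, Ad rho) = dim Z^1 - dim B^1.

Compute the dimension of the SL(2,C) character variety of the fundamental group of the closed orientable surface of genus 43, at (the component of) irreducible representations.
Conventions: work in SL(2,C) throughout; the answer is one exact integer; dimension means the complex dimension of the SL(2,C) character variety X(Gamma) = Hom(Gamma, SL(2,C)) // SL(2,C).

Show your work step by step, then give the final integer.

Gamma = pi_1(Sigma_43) = < a_1, b_1, ..., a_43, b_43 | prod [a_i, b_i] > has 2g = 86 generators and 1 relator.
Unconstrained cocycle data is one sl_2 vector per generator (258 dimensions), cut by the relator condition d_2(z) = 0.
d_2 is surjective at irreducible rho (its cokernel H^2 is dual to H^0 = 0), so dim Z^1 = 258 - 3 = 255.
Coboundaries contribute dim B^1 = 3 (injective at irreducible rho).
Hence dim X = 255 - 3 = 252.

252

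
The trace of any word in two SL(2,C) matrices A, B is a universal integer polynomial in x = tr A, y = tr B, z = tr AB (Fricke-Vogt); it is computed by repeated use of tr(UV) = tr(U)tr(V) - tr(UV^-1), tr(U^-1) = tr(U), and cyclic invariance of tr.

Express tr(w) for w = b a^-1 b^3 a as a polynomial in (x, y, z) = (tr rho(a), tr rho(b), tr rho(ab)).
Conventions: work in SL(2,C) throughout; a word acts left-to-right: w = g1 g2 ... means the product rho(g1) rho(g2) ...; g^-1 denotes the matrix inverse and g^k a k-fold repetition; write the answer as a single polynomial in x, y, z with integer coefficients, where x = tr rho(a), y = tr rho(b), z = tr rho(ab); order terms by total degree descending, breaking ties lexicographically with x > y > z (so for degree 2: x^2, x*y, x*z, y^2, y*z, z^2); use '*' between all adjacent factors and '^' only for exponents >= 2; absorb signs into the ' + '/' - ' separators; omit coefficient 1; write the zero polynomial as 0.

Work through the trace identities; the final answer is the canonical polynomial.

x*y^3*z - x^2*y^2 - y^2*z^2 - x*y*z + x^2 + y^2 + z^2 - 2

tr(a b^2) = tr(b)*tr(a b) - tr(a) = y*z - x
apply: tr(b a b^2) = tr(b)*tr(a b^2) - tr(a b) = y^2*z - x*y - z
tr(b^3 a b) = tr(b)*tr(b a b^2) - tr(b a b) = y^3*z - x*y^2 - 2*y*z + x
tr(a b a b) = tr(a b)*tr(a b) - tr(1)   [split at repeated a] = z^2 - 2
apply: tr(a b a) = tr(a)*tr(b a) - tr(b) = x*z - y
use: tr(a b a b^2) = tr(b)*tr(a b a b) - tr(a b a) = y*z^2 - x*z - y
tr(b^3 a b a) = tr(b)*tr(a b a b^2) - tr(a b a b) = y^2*z^2 - x*y*z - y^2 - z^2 + 2
apply: tr(b a^-1 b^3 a) = tr(b^3 a b)*tr(a) - tr(b^3 a b a) = x*y^3*z - x^2*y^2 - y^2*z^2 - x*y*z + x^2 + y^2 + z^2 - 2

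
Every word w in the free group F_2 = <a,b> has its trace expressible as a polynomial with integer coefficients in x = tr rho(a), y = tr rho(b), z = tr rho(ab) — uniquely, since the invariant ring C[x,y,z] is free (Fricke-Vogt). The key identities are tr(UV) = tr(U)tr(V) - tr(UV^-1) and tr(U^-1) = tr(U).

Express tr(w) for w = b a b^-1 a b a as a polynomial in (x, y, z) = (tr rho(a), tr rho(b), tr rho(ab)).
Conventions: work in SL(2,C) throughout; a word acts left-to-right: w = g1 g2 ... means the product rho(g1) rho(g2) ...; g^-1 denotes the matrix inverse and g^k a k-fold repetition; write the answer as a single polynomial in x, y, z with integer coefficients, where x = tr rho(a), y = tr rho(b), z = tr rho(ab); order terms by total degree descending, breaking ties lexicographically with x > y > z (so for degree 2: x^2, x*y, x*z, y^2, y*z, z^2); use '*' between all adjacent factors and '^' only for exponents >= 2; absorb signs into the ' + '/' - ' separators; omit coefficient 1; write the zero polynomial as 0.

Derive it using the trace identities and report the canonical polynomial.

x*y*z^2 - y^2*z - z^3 - x*y + 3*z

trace(b a b a) = trace(b a)*trace(b a) - trace(1)   [split at a repeated b] = z^2 - 2
trace(b a b) = trace(b)*trace(a b) - trace(a)   [square of b] = y*z - x
trace(a b a b a) = trace(a)*trace(b a b a) - trace(b a b)   [square of a] = x*z^2 - y*z - x
trace(a b a b a b) = trace(b a b a)*trace(b a) - trace(a b)   [split at a repeated b] = z^3 - 3*z
trace(b a b^-1 a b a) = trace(a b a b a)*trace(b) - trace(a b a b a b)   [inverse elimination on b] = x*y*z^2 - y^2*z - z^3 - x*y + 3*z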